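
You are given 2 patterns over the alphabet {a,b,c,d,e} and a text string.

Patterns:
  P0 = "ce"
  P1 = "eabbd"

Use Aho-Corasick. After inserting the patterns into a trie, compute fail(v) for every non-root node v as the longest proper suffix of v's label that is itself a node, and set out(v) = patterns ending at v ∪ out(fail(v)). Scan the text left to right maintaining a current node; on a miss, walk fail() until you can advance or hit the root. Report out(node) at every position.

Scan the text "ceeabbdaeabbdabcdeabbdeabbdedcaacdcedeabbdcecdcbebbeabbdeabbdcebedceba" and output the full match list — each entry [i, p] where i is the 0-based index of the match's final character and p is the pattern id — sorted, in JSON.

Build:
Trie (insert patterns):
  n0 'ε': c→1 e→3
  n1 'c': e→2
  n2 'ce': ·  ←P0
  n3 'e': a→4
  n4 'ea': b→5
  n5 'eab': b→6
  n6 'eabb': d→7
  n7 'eabbd': ·  ←P1

BFS fail/out derivation:
  n1('c'): parent n0 fail=0; on 'c' 0 → fail=0;  out ∅∪∅=∅
  n3('e'): parent n0 fail=0; on 'e' 0 → fail=0;  out ∅∪∅=∅
  n2('ce'): parent n1 fail=0; on 'e' 0 → fail=3;  out {0}∪∅={0}
  n4('ea'): parent n3 fail=0; on 'a' 0 → fail=0;  out ∅∪∅=∅
  n5('eab'): parent n4 fail=0; on 'b' 0 → fail=0;  out ∅∪∅=∅
  n6('eabb'): parent n5 fail=0; on 'b' 0 → fail=0;  out ∅∪∅=∅
  n7('eabbd'): parent n6 fail=0; on 'd' 0 → fail=0;  out {1}∪∅={1}

Run:
i=0 'c': node 0→1
i=1 'e': node 1→2  emit P0@[0:1]
i=2 'e': node 2→3 (fail-walked)
i=3 'a': node 3→4
i=4 'b': node 4→5
i=5 'b': node 5→6
i=6 'd': node 6→7  emit P1@[2:6]
i=7 'a': node 7→0 (fail-walked)
i=8 'e': node 0→3
i=9 'a': node 3→4
i=10 'b': node 4→5
i=11 'b': node 5→6
i=12 'd': node 6→7  emit P1@[8:12]
i=13 'a': node 7→0 (fail-walked)
i=14 'b': node 0→0
i=15 'c': node 0→1
i=16 'd': node 1→0 (fail-walked)
i=17 'e': node 0→3
i=18 'a': node 3→4
i=19 'b': node 4→5
i=20 'b': node 5→6
i=21 'd': node 6→7  emit P1@[17:21]
i=22 'e': node 7→3 (fail-walked)
i=23 'a': node 3→4
i=24 'b': node 4→5
i=25 'b': node 5→6
i=26 'd': node 6→7  emit P1@[22:26]
i=27 'e': node 7→3 (fail-walked)
i=28 'd': node 3→0 (fail-walked)
i=29 'c': node 0→1
i=30 'a': node 1→0 (fail-walked)
i=31 'a': node 0→0
i=32 'c': node 0→1
i=33 'd': node 1→0 (fail-walked)
i=34 'c': node 0→1
i=35 'e': node 1→2  emit P0@[34:35]
i=36 'd': node 2→0 (fail-walked)
i=37 'e': node 0→3
i=38 'a': node 3→4
i=39 'b': node 4→5
i=40 'b': node 5→6
i=41 'd': node 6→7  emit P1@[37:41]
i=42 'c': node 7→1 (fail-walked)
i=43 'e': node 1→2  emit P0@[42:43]
i=44 'c': node 2→1 (fail-walked)
i=45 'd': node 1→0 (fail-walked)
i=46 'c': node 0→1
i=47 'b': node 1→0 (fail-walked)
i=48 'e': node 0→3
i=49 'b': node 3→0 (fail-walked)
i=50 'b': node 0→0
i=51 'e': node 0→3
i=52 'a': node 3→4
i=53 'b': node 4→5
i=54 'b': node 5→6
i=55 'd': node 6→7  emit P1@[51:55]
i=56 'e': node 7→3 (fail-walked)
i=57 'a': node 3→4
i=58 'b': node 4→5
i=59 'b': node 5→6
i=60 'd': node 6→7  emit P1@[56:60]
i=61 'c': node 7→1 (fail-walked)
i=62 'e': node 1→2  emit P0@[61:62]
i=63 'b': node 2→0 (fail-walked)
i=64 'e': node 0→3
i=65 'd': node 3→0 (fail-walked)
i=66 'c': node 0→1
i=67 'e': node 1→2  emit P0@[66:67]
i=68 'b': node 2→0 (fail-walked)
i=69 'a': node 0→0

Result: [[1,0],[6,1],[12,1],[21,1],[26,1],[35,0],[41,1],[43,0],[55,1],[60,1],[62,0],[67,0]]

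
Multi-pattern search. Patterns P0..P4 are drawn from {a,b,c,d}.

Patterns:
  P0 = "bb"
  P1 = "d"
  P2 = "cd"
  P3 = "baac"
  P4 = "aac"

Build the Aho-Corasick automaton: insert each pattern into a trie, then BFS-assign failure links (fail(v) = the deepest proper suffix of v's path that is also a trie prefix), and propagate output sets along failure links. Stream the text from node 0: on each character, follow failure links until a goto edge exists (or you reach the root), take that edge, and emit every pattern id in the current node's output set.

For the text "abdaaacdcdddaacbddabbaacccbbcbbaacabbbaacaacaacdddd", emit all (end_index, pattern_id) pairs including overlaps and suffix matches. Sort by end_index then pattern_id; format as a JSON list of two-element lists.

Build automaton:
Trie nodes:
  n0 'ε': a→9 b→1 c→4 d→3
  n1 'b': a→6 b→2
  n2 'bb': ·  [P0 ends]
  n3 'd': ·  [P1 ends]
  n4 'c': d→5
  n5 'cd': ·  [P2 ends]
  n6 'ba': a→7
  n7 'baa': c→8
  n8 'baac': ·  [P3 ends]
  n9 'a': a→10
  n10 'aa': c→11
  n11 'aac': ·  [P4 ends]

BFS fail/out derivation:
  fail(1) 'b': from fail(0)=0 chase 'b': 0 ⇒ 0;  out=∅∪out(0)=∅
  fail(3) 'd': from fail(0)=0 chase 'd': 0 ⇒ 0;  out={1}∪out(0)={1}
  fail(4) 'c': from fail(0)=0 chase 'c': 0 ⇒ 0;  out=∅∪out(0)=∅
  fail(9) 'a': from fail(0)=0 chase 'a': 0 ⇒ 0;  out=∅∪out(0)=∅
  fail(2) 'bb': from fail(1)=0 chase 'b': 0 ⇒ 1;  out={0}∪out(1)={0}
  fail(5) 'cd': from fail(4)=0 chase 'd': 0 ⇒ 3;  out={2}∪out(3)={1,2}
  fail(6) 'ba': from fail(1)=0 chase 'a': 0 ⇒ 9;  out=∅∪out(9)=∅
  fail(10) 'aa': from fail(9)=0 chase 'a': 0 ⇒ 9;  out=∅∪out(9)=∅
  fail(7) 'baa': from fail(6)=9 chase 'a': 9 ⇒ 10;  out=∅∪out(10)=∅
  fail(11) 'aac': from fail(10)=9 chase 'c': 9→0 ⇒ 4;  out={4}∪out(4)={4}
  fail(8) 'baac': from fail(7)=10 chase 'c': 10 ⇒ 11;  out={3}∪out(11)={3,4}

Text stream:
i=0 'a': node 0→9
i=1 'b': node 9→1 (fail-walked)
i=2 'd': node 1→3 (fail-walked)  → match P1@[2:2]
i=3 'a': node 3→9 (fail-walked)
i=4 'a': node 9→10
i=5 'a': node 10→10 (fail-walked)
i=6 'c': node 10→11  → match P4@[4:6]
i=7 'd': node 11→5 (fail-walked)  → match P1@[7:7],P2@[6:7]
i=8 'c': node 5→4 (fail-walked)
i=9 'd': node 4→5  → match P1@[9:9],P2@[8:9]
i=10 'd': node 5→3 (fail-walked)  → match P1@[10:10]
i=11 'd': node 3→3 (fail-walked)  → match P1@[11:11]
i=12 'a': node 3→9 (fail-walked)
i=13 'a': node 9→10
i=14 'c': node 10→11  → match P4@[12:14]
i=15 'b': node 11→1 (fail-walked)
i=16 'd': node 1→3 (fail-walked)  → match P1@[16:16]
i=17 'd': node 3→3 (fail-walked)  → match P1@[17:17]
i=18 'a': node 3→9 (fail-walked)
i=19 'b': node 9→1 (fail-walked)
i=20 'b': node 1→2  → match P0@[19:20]
i=21 'a': node 2→6 (fail-walked)
i=22 'a': node 6→7
i=23 'c': node 7→8  → match P3@[20:23],P4@[21:23]
i=24 'c': node 8→4 (fail-walked)
i=25 'c': node 4→4 (fail-walked)
i=26 'b': node 4→1 (fail-walked)
i=27 'b': node 1→2  → match P0@[26:27]
i=28 'c': node 2→4 (fail-walked)
i=29 'b': node 4→1 (fail-walked)
i=30 'b': node 1→2  → match P0@[29:30]
i=31 'a': node 2→6 (fail-walked)
i=32 'a': node 6→7
i=33 'c': node 7→8  → match P3@[30:33],P4@[31:33]
i=34 'a': node 8→9 (fail-walked)
i=35 'b': node 9→1 (fail-walked)
i=36 'b': node 1→2  → match P0@[35:36]
i=37 'b': node 2→2 (fail-walked)  → match P0@[36:37]
i=38 'a': node 2→6 (fail-walked)
i=39 'a': node 6→7
i=40 'c': node 7→8  → match P3@[37:40],P4@[38:40]
i=41 'a': node 8→9 (fail-walked)
i=42 'a': node 9→10
i=43 'c': node 10→11  → match P4@[41:43]
i=44 'a': node 11→9 (fail-walked)
i=45 'a': node 9→10
i=46 'c': node 10→11  → match P4@[44:46]
i=47 'd': node 11→5 (fail-walked)  → match P1@[47:47],P2@[46:47]
i=48 'd': node 5→3 (fail-walked)  → match P1@[48:48]
i=49 'd': node 3→3 (fail-walked)  → match P1@[49:49]
i=50 'd': node 3→3 (fail-walked)  → match P1@[50:50]

Result: [[2,1],[6,4],[7,1],[7,2],[9,1],[9,2],[10,1],[11,1],[14,4],[16,1],[17,1],[20,0],[23,3],[23,4],[27,0],[30,0],[33,3],[33,4],[36,0],[37,0],[40,3],[40,4],[43,4],[46,4],[47,1],[47,2],[48,1],[49,1],[50,1]]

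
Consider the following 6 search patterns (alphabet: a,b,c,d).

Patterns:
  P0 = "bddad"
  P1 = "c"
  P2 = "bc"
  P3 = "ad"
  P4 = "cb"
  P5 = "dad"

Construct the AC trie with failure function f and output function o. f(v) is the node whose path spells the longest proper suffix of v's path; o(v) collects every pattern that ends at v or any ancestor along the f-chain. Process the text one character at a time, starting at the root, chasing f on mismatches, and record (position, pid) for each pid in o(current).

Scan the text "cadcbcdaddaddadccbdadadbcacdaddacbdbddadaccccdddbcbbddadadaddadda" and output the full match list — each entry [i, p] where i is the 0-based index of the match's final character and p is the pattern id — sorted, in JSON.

Build:
Trie (insert patterns):
  0='ε' goto a→8 b→1 c→6 d→11
  1='b' goto c→7 d→2
  2='bd' goto d→3
  3='bdd' goto a→4
  4='bdda' goto d→5
  5='bddad' goto ·  ←P0
  6='c' goto b→10  ←P1
  7='bc' goto ·  ←P2
  8='a' goto d→9
  9='ad' goto ·  ←P3
  10='cb' goto ·  ←P4
  11='d' goto a→12
  12='da' goto d→13
  13='dad' goto ·  ←P5

Failure links (BFS by depth):
  n1('b'): parent n0 fail=0; on 'b' 0 → fail=0;  out ∅∪∅=∅
  n6('c'): parent n0 fail=0; on 'c' 0 → fail=0;  out {1}∪∅={1}
  n8('a'): parent n0 fail=0; on 'a' 0 → fail=0;  out ∅∪∅=∅
  n11('d'): parent n0 fail=0; on 'd' 0 → fail=0;  out ∅∪∅=∅
  n2('bd'): parent n1 fail=0; on 'd' 0 → fail=11;  out ∅∪∅=∅
  n7('bc'): parent n1 fail=0; on 'c' 0 → fail=6;  out {2}∪{1}={1,2}
  n9('ad'): parent n8 fail=0; on 'd' 0 → fail=11;  out {3}∪∅={3}
  n10('cb'): parent n6 fail=0; on 'b' 0 → fail=1;  out {4}∪∅={4}
  n12('da'): parent n11 fail=0; on 'a' 0 → fail=8;  out ∅∪∅=∅
  n3('bdd'): parent n2 fail=11; on 'd' 11→0 → fail=11;  out ∅∪∅=∅
  n13('dad'): parent n12 fail=8; on 'd' 8 → fail=9;  out {5}∪{3}={3,5}
  n4('bdda'): parent n3 fail=11; on 'a' 11 → fail=12;  out ∅∪∅=∅
  n5('bddad'): parent n4 fail=12; on 'd' 12 → fail=13;  out {0}∪{3,5}={0,3,5}

Text stream:
[0] read 'c'  n0⇒n6  ** P1@[0:0]
[1] read 'a'  n6⇒n8 (fail-walked)
[2] read 'd'  n8⇒n9  ** P3@[1:2]
[3] read 'c'  n9⇒n6 (fail-walked)  ** P1@[3:3]
[4] read 'b'  n6⇒n10  ** P4@[3:4]
[5] read 'c'  n10⇒n7 (fail-walked)  ** P1@[5:5],P2@[4:5]
[6] read 'd'  n7⇒n11 (fail-walked)
[7] read 'a'  n11⇒n12
[8] read 'd'  n12⇒n13  ** P3@[7:8],P5@[6:8]
[9] read 'd'  n13⇒n11 (fail-walked)
[10] read 'a'  n11⇒n12
[11] read 'd'  n12⇒n13  ** P3@[10:11],P5@[9:11]
[12] read 'd'  n13⇒n11 (fail-walked)
[13] read 'a'  n11⇒n12
[14] read 'd'  n12⇒n13  ** P3@[13:14],P5@[12:14]
[15] read 'c'  n13⇒n6 (fail-walked)  ** P1@[15:15]
[16] read 'c'  n6⇒n6 (fail-walked)  ** P1@[16:16]
[17] read 'b'  n6⇒n10  ** P4@[16:17]
[18] read 'd'  n10⇒n2 (fail-walked)
[19] read 'a'  n2⇒n12 (fail-walked)
[20] read 'd'  n12⇒n13  ** P3@[19:20],P5@[18:20]
[21] read 'a'  n13⇒n12 (fail-walked)
[22] read 'd'  n12⇒n13  ** P3@[21:22],P5@[20:22]
[23] read 'b'  n13⇒n1 (fail-walked)
[24] read 'c'  n1⇒n7  ** P1@[24:24],P2@[23:24]
[25] read 'a'  n7⇒n8 (fail-walked)
[26] read 'c'  n8⇒n6 (fail-walked)  ** P1@[26:26]
[27] read 'd'  n6⇒n11 (fail-walked)
[28] read 'a'  n11⇒n12
[29] read 'd'  n12⇒n13  ** P3@[28:29],P5@[27:29]
[30] read 'd'  n13⇒n11 (fail-walked)
[31] read 'a'  n11⇒n12
[32] read 'c'  n12⇒n6 (fail-walked)  ** P1@[32:32]
[33] read 'b'  n6⇒n10  ** P4@[32:33]
[34] read 'd'  n10⇒n2 (fail-walked)
[35] read 'b'  n2⇒n1 (fail-walked)
[36] read 'd'  n1⇒n2
[37] read 'd'  n2⇒n3
[38] read 'a'  n3⇒n4
[39] read 'd'  n4⇒n5  ** P0@[35:39],P3@[38:39],P5@[37:39]
[40] read 'a'  n5⇒n12 (fail-walked)
[41] read 'c'  n12⇒n6 (fail-walked)  ** P1@[41:41]
[42] read 'c'  n6⇒n6 (fail-walked)  ** P1@[42:42]
[43] read 'c'  n6⇒n6 (fail-walked)  ** P1@[43:43]
[44] read 'c'  n6⇒n6 (fail-walked)  ** P1@[44:44]
[45] read 'd'  n6⇒n11 (fail-walked)
[46] read 'd'  n11⇒n11 (fail-walked)
[47] read 'd'  n11⇒n11 (fail-walked)
[48] read 'b'  n11⇒n1 (fail-walked)
[49] read 'c'  n1⇒n7  ** P1@[49:49],P2@[48:49]
[50] read 'b'  n7⇒n10 (fail-walked)  ** P4@[49:50]
[51] read 'b'  n10⇒n1 (fail-walked)
[52] read 'd'  n1⇒n2
[53] read 'd'  n2⇒n3
[54] read 'a'  n3⇒n4
[55] read 'd'  n4⇒n5  ** P0@[51:55],P3@[54:55],P5@[53:55]
[56] read 'a'  n5⇒n12 (fail-walked)
[57] read 'd'  n12⇒n13  ** P3@[56:57],P5@[55:57]
[58] read 'a'  n13⇒n12 (fail-walked)
[59] read 'd'  n12⇒n13  ** P3@[58:59],P5@[57:59]
[60] read 'd'  n13⇒n11 (fail-walked)
[61] read 'a'  n11⇒n12
[62] read 'd'  n12⇒n13  ** P3@[61:62],P5@[60:62]
[63] read 'd'  n13⇒n11 (fail-walked)
[64] read 'a'  n11⇒n12

Result: [[0,1],[2,3],[3,1],[4,4],[5,1],[5,2],[8,3],[8,5],[11,3],[11,5],[14,3],[14,5],[15,1],[16,1],[17,4],[20,3],[20,5],[22,3],[22,5],[24,1],[24,2],[26,1],[29,3],[29,5],[32,1],[33,4],[39,0],[39,3],[39,5],[41,1],[42,1],[43,1],[44,1],[49,1],[49,2],[50,4],[55,0],[55,3],[55,5],[57,3],[57,5],[59,3],[59,5],[62,3],[62,5]]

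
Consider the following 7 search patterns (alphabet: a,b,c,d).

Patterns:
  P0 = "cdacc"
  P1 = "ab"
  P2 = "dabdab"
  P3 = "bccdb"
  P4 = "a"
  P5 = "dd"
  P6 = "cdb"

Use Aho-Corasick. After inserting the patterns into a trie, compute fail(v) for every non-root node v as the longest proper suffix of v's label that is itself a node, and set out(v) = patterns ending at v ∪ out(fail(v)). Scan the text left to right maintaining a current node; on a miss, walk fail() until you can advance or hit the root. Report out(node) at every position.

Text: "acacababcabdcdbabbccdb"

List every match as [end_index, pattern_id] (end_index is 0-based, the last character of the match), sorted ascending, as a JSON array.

Build:
Trie nodes:
  n0 'ε': a→6 b→14 c→1 d→8
  n1 'c': d→2
  n2 'cd': a→3 b→20
  n3 'cda': c→4
  n4 'cdac': c→5
  n5 'cdacc': ·  [P0 ends]
  n6 'a': b→7  [P4 ends]
  n7 'ab': ·  [P1 ends]
  n8 'd': a→9 d→19
  n9 'da': b→10
  n10 'dab': d→11
  n11 'dabd': a→12
  n12 'dabda': b→13
  n13 'dabdab': ·  [P2 ends]
  n14 'b': c→15
  n15 'bc': c→16
  n16 'bcc': d→17
  n17 'bccd': b→18
  n18 'bccdb': ·  [P3 ends]
  n19 'dd': ·  [P5 ends]
  n20 'cdb': ·  [P6 ends]

BFS fail/out derivation:
  fail(1) 'c': from fail(0)=0 chase 'c': 0 ⇒ 0;  out=∅∪out(0)=∅
  fail(6) 'a': from fail(0)=0 chase 'a': 0 ⇒ 0;  out={4}∪out(0)={4}
  fail(8) 'd': from fail(0)=0 chase 'd': 0 ⇒ 0;  out=∅∪out(0)=∅
  fail(14) 'b': from fail(0)=0 chase 'b': 0 ⇒ 0;  out=∅∪out(0)=∅
  fail(2) 'cd': from fail(1)=0 chase 'd': 0 ⇒ 8;  out=∅∪out(8)=∅
  fail(7) 'ab': from fail(6)=0 chase 'b': 0 ⇒ 14;  out={1}∪out(14)={1}
  fail(9) 'da': from fail(8)=0 chase 'a': 0 ⇒ 6;  out=∅∪out(6)={4}
  fail(15) 'bc': from fail(14)=0 chase 'c': 0 ⇒ 1;  out=∅∪out(1)=∅
  fail(19) 'dd': from fail(8)=0 chase 'd': 0 ⇒ 8;  out={5}∪out(8)={5}
  fail(3) 'cda': from fail(2)=8 chase 'a': 8 ⇒ 9;  out=∅∪out(9)={4}
  fail(10) 'dab': from fail(9)=6 chase 'b': 6 ⇒ 7;  out=∅∪out(7)={1}
  fail(16) 'bcc': from fail(15)=1 chase 'c': 1→0 ⇒ 1;  out=∅∪out(1)=∅
  fail(20) 'cdb': from fail(2)=8 chase 'b': 8→0 ⇒ 14;  out={6}∪out(14)={6}
  fail(4) 'cdac': from fail(3)=9 chase 'c': 9→6→0 ⇒ 1;  out=∅∪out(1)=∅
  fail(11) 'dabd': from fail(10)=7 chase 'd': 7→14→0 ⇒ 8;  out=∅∪out(8)=∅
  fail(17) 'bccd': from fail(16)=1 chase 'd': 1 ⇒ 2;  out=∅∪out(2)=∅
  fail(5) 'cdacc': from fail(4)=1 chase 'c': 1→0 ⇒ 1;  out={0}∪out(1)={0}
  fail(12) 'dabda': from fail(11)=8 chase 'a': 8 ⇒ 9;  out=∅∪out(9)={4}
  fail(18) 'bccdb': from fail(17)=2 chase 'b': 2 ⇒ 20;  out={3}∪out(20)={3,6}
  fail(13) 'dabdab': from fail(12)=9 chase 'b': 9 ⇒ 10;  out={2}∪out(10)={1,2}

Run:
[0] read 'a'  n0⇒n6  emit P4@[0:0]
[1] read 'c'  n6⇒n1 ·f
[2] read 'a'  n1⇒n6 ·f  emit P4@[2:2]
[3] read 'c'  n6⇒n1 ·f
[4] read 'a'  n1⇒n6 ·f  emit P4@[4:4]
[5] read 'b'  n6⇒n7  emit P1@[4:5]
[6] read 'a'  n7⇒n6 ·f  emit P4@[6:6]
[7] read 'b'  n6⇒n7  emit P1@[6:7]
[8] read 'c'  n7⇒n15 ·f
[9] read 'a'  n15⇒n6 ·f  emit P4@[9:9]
[10] read 'b'  n6⇒n7  emit P1@[9:10]
[11] read 'd'  n7⇒n8 ·f
[12] read 'c'  n8⇒n1 ·f
[13] read 'd'  n1⇒n2
[14] read 'b'  n2⇒n20  emit P6@[12:14]
[15] read 'a'  n20⇒n6 ·f  emit P4@[15:15]
[16] read 'b'  n6⇒n7  emit P1@[15:16]
[17] read 'b'  n7⇒n14 ·f
[18] read 'c'  n14⇒n15
[19] read 'c'  n15⇒n16
[20] read 'd'  n16⇒n17
[21] read 'b'  n17⇒n18  emit P3@[17:21],P6@[19:21]

Result: [[0,4],[2,4],[4,4],[5,1],[6,4],[7,1],[9,4],[10,1],[14,6],[15,4],[16,1],[21,3],[21,6]]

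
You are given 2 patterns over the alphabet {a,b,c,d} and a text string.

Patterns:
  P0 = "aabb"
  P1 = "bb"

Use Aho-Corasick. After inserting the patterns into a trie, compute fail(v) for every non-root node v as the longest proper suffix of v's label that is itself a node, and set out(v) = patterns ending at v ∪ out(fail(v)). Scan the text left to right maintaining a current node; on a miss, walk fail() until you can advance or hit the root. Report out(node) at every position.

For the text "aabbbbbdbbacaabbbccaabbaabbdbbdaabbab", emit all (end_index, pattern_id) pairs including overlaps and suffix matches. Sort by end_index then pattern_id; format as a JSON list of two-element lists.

Build:
Trie nodes:
  0='ε' goto a→1 b→5
  1='a' goto a→2
  2='aa' goto b→3
  3='aab' goto b→4
  4='aabb' goto ·  ←P0
  5='b' goto b→6
  6='bb' goto ·  ←P1

BFS fail/out derivation:
  fail(1) 'a': from fail(0)=0 chase 'a': 0 ⇒ 0;  out=∅∪out(0)=∅
  fail(5) 'b': from fail(0)=0 chase 'b': 0 ⇒ 0;  out=∅∪out(0)=∅
  fail(2) 'aa': from fail(1)=0 chase 'a': 0 ⇒ 1;  out=∅∪out(1)=∅
  fail(6) 'bb': from fail(5)=0 chase 'b': 0 ⇒ 5;  out={1}∪out(5)={1}
  fail(3) 'aab': from fail(2)=1 chase 'b': 1→0 ⇒ 5;  out=∅∪out(5)=∅
  fail(4) 'aabb': from fail(3)=5 chase 'b': 5 ⇒ 6;  out={0}∪out(6)={0,1}

Text stream:
[0] read 'a'  n0⇒n1
[1] read 'a'  n1⇒n2
[2] read 'b'  n2⇒n3
[3] read 'b'  n3⇒n4  emit P0@[0:3],P1@[2:3]
[4] read 'b'  n4⇒n6 (fail-walked)  emit P1@[3:4]
[5] read 'b'  n6⇒n6 (fail-walked)  emit P1@[4:5]
[6] read 'b'  n6⇒n6 (fail-walked)  emit P1@[5:6]
[7] read 'd'  n6⇒n0 (fail-walked)
[8] read 'b'  n0⇒n5
[9] read 'b'  n5⇒n6  emit P1@[8:9]
[10] read 'a'  n6⇒n1 (fail-walked)
[11] read 'c'  n1⇒n0 (fail-walked)
[12] read 'a'  n0⇒n1
[13] read 'a'  n1⇒n2
[14] read 'b'  n2⇒n3
[15] read 'b'  n3⇒n4  emit P0@[12:15],P1@[14:15]
[16] read 'b'  n4⇒n6 (fail-walked)  emit P1@[15:16]
[17] read 'c'  n6⇒n0 (fail-walked)
[18] read 'c'  n0⇒n0
[19] read 'a'  n0⇒n1
[20] read 'a'  n1⇒n2
[21] read 'b'  n2⇒n3
[22] read 'b'  n3⇒n4  emit P0@[19:22],P1@[21:22]
[23] read 'a'  n4⇒n1 (fail-walked)
[24] read 'a'  n1⇒n2
[25] read 'b'  n2⇒n3
[26] read 'b'  n3⇒n4  emit P0@[23:26],P1@[25:26]
[27] read 'd'  n4⇒n0 (fail-walked)
[28] read 'b'  n0⇒n5
[29] read 'b'  n5⇒n6  emit P1@[28:29]
[30] read 'd'  n6⇒n0 (fail-walked)
[31] read 'a'  n0⇒n1
[32] read 'a'  n1⇒n2
[33] read 'b'  n2⇒n3
[34] read 'b'  n3⇒n4  emit P0@[31:34],P1@[33:34]
[35] read 'a'  n4⇒n1 (fail-walked)
[36] read 'b'  n1⇒n5 (fail-walked)

Matches: [[3,0],[3,1],[4,1],[5,1],[6,1],[9,1],[15,0],[15,1],[16,1],[22,0],[22,1],[26,0],[26,1],[29,1],[34,0],[34,1]]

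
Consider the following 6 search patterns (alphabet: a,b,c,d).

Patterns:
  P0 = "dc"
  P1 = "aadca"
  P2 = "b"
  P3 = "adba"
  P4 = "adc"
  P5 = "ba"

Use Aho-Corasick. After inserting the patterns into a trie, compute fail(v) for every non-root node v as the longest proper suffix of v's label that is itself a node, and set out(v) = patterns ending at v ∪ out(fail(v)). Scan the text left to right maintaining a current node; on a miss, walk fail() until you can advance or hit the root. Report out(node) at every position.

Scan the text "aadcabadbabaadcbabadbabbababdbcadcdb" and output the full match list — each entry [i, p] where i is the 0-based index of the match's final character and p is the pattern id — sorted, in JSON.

Build automaton:
Trie (insert patterns):
  0='ε' goto a→3 b→8 d→1
  1='d' goto c→2
  2='dc' goto ·  ←P0
  3='a' goto a→4 d→9
  4='aa' goto d→5
  5='aad' goto c→6
  6='aadc' goto a→7
  7='aadca' goto ·  ←P1
  8='b' goto a→13  ←P2
  9='ad' goto b→10 c→12
  10='adb' goto a→11
  11='adba' goto ·  ←P3
  12='adc' goto ·  ←P4
  13='ba' goto ·  ←P5

BFS fail/out derivation:
  fail(1) 'd': from fail(0)=0 chase 'd': 0 ⇒ 0;  out=∅∪out(0)=∅
  fail(3) 'a': from fail(0)=0 chase 'a': 0 ⇒ 0;  out=∅∪out(0)=∅
  fail(8) 'b': from fail(0)=0 chase 'b': 0 ⇒ 0;  out={2}∪out(0)={2}
  fail(2) 'dc': from fail(1)=0 chase 'c': 0 ⇒ 0;  out={0}∪out(0)={0}
  fail(4) 'aa': from fail(3)=0 chase 'a': 0 ⇒ 3;  out=∅∪out(3)=∅
  fail(9) 'ad': from fail(3)=0 chase 'd': 0 ⇒ 1;  out=∅∪out(1)=∅
  fail(13) 'ba': from fail(8)=0 chase 'a': 0 ⇒ 3;  out={5}∪out(3)={5}
  fail(5) 'aad': from fail(4)=3 chase 'd': 3 ⇒ 9;  out=∅∪out(9)=∅
  fail(10) 'adb': from fail(9)=1 chase 'b': 1→0 ⇒ 8;  out=∅∪out(8)={2}
  fail(12) 'adc': from fail(9)=1 chase 'c': 1 ⇒ 2;  out={4}∪out(2)={0,4}
  fail(6) 'aadc': from fail(5)=9 chase 'c': 9 ⇒ 12;  out=∅∪out(12)={0,4}
  fail(11) 'adba': from fail(10)=8 chase 'a': 8 ⇒ 13;  out={3}∪out(13)={3,5}
  fail(7) 'aadca': from fail(6)=12 chase 'a': 12→2→0 ⇒ 3;  out={1}∪out(3)={1}

Text stream:
pos 0 'a': at 3
pos 1 'a': at 4
pos 2 'd': at 5
pos 3 'c': at 6  → match P0@[2:3],P4@[1:3]
pos 4 'a': at 7  → match P1@[0:4]
pos 5 'b': at 8 ·f  → match P2@[5:5]
pos 6 'a': at 13  → match P5@[5:6]
pos 7 'd': at 9 ·f
pos 8 'b': at 10  → match P2@[8:8]
pos 9 'a': at 11  → match P3@[6:9],P5@[8:9]
pos 10 'b': at 8 ·f  → match P2@[10:10]
pos 11 'a': at 13  → match P5@[10:11]
pos 12 'a': at 4 ·f
pos 13 'd': at 5
pos 14 'c': at 6  → match P0@[13:14],P4@[12:14]
pos 15 'b': at 8 ·f  → match P2@[15:15]
pos 16 'a': at 13  → match P5@[15:16]
pos 17 'b': at 8 ·f  → match P2@[17:17]
pos 18 'a': at 13  → match P5@[17:18]
pos 19 'd': at 9 ·f
pos 20 'b': at 10  → match P2@[20:20]
pos 21 'a': at 11  → match P3@[18:21],P5@[20:21]
pos 22 'b': at 8 ·f  → match P2@[22:22]
pos 23 'b': at 8 ·f  → match P2@[23:23]
pos 24 'a': at 13  → match P5@[23:24]
pos 25 'b': at 8 ·f  → match P2@[25:25]
pos 26 'a': at 13  → match P5@[25:26]
pos 27 'b': at 8 ·f  → match P2@[27:27]
pos 28 'd': at 1 ·f
pos 29 'b': at 8 ·f  → match P2@[29:29]
pos 30 'c': at 0 ·f
pos 31 'a': at 3
pos 32 'd': at 9
pos 33 'c': at 12  → match P0@[32:33],P4@[31:33]
pos 34 'd': at 1 ·f
pos 35 'b': at 8 ·f  → match P2@[35:35]

All matches (sorted): [[3,0],[3,4],[4,1],[5,2],[6,5],[8,2],[9,3],[9,5],[10,2],[11,5],[14,0],[14,4],[15,2],[16,5],[17,2],[18,5],[20,2],[21,3],[21,5],[22,2],[23,2],[24,5],[25,2],[26,5],[27,2],[29,2],[33,0],[33,4],[35,2]]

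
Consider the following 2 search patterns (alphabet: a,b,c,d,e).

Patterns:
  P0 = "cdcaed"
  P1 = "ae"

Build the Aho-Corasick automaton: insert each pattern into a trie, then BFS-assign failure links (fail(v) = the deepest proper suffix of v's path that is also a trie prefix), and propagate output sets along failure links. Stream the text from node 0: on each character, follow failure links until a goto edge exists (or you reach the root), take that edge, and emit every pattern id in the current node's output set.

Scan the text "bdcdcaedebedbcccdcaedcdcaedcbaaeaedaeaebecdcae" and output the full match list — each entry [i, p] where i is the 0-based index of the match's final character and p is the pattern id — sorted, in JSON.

Build automaton:
Trie nodes:
  n0 'ε': a→7 c→1
  n1 'c': d→2
  n2 'cd': c→3
  n3 'cdc': a→4
  n4 'cdca': e→5
  n5 'cdcae': d→6
  n6 'cdcaed': ·  ←P0
  n7 'a': e→8
  n8 'ae': ·  ←P1

BFS fail/out derivation:
  fail(1) 'c': from fail(0)=0 chase 'c': 0 ⇒ 0;  out=∅∪out(0)=∅
  fail(7) 'a': from fail(0)=0 chase 'a': 0 ⇒ 0;  out=∅∪out(0)=∅
  fail(2) 'cd': from fail(1)=0 chase 'd': 0 ⇒ 0;  out=∅∪out(0)=∅
  fail(8) 'ae': from fail(7)=0 chase 'e': 0 ⇒ 0;  out={1}∪out(0)={1}
  fail(3) 'cdc': from fail(2)=0 chase 'c': 0 ⇒ 1;  out=∅∪out(1)=∅
  fail(4) 'cdca': from fail(3)=1 chase 'a': 1→0 ⇒ 7;  out=∅∪out(7)=∅
  fail(5) 'cdcae': from fail(4)=7 chase 'e': 7 ⇒ 8;  out=∅∪out(8)={1}
  fail(6) 'cdcaed': from fail(5)=8 chase 'd': 8→0 ⇒ 0;  out={0}∪out(0)={0}

Run:
pos 0 'b': at 0
pos 1 'd': at 0
pos 2 'c': at 1
pos 3 'd': at 2
pos 4 'c': at 3
pos 5 'a': at 4
pos 6 'e': at 5  emit P1@[5:6]
pos 7 'd': at 6  emit P0@[2:7]
pos 8 'e': at 0 (fail-walked)
pos 9 'b': at 0
pos 10 'e': at 0
pos 11 'd': at 0
pos 12 'b': at 0
pos 13 'c': at 1
pos 14 'c': at 1 (fail-walked)
pos 15 'c': at 1 (fail-walked)
pos 16 'd': at 2
pos 17 'c': at 3
pos 18 'a': at 4
pos 19 'e': at 5  emit P1@[18:19]
pos 20 'd': at 6  emit P0@[15:20]
pos 21 'c': at 1 (fail-walked)
pos 22 'd': at 2
pos 23 'c': at 3
pos 24 'a': at 4
pos 25 'e': at 5  emit P1@[24:25]
pos 26 'd': at 6  emit P0@[21:26]
pos 27 'c': at 1 (fail-walked)
pos 28 'b': at 0 (fail-walked)
pos 29 'a': at 7
pos 30 'a': at 7 (fail-walked)
pos 31 'e': at 8  emit P1@[30:31]
pos 32 'a': at 7 (fail-walked)
pos 33 'e': at 8  emit P1@[32:33]
pos 34 'd': at 0 (fail-walked)
pos 35 'a': at 7
pos 36 'e': at 8  emit P1@[35:36]
pos 37 'a': at 7 (fail-walked)
pos 38 'e': at 8  emit P1@[37:38]
pos 39 'b': at 0 (fail-walked)
pos 40 'e': at 0
pos 41 'c': at 1
pos 42 'd': at 2
pos 43 'c': at 3
pos 44 'a': at 4
pos 45 'e': at 5  emit P1@[44:45]

All matches (sorted): [[6,1],[7,0],[19,1],[20,0],[25,1],[26,0],[31,1],[33,1],[36,1],[38,1],[45,1]]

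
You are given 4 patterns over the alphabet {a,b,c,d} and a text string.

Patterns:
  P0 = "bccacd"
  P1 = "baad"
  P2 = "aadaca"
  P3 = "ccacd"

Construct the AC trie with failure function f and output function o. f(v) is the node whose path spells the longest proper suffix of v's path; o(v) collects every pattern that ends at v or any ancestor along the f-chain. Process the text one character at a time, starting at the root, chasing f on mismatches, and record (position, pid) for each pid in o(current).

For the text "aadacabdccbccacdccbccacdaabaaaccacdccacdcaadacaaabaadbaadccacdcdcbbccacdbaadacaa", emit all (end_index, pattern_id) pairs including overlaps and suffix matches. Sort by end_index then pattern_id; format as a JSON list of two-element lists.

Build:
Trie (insert patterns):
  n0 'ε': a→10 b→1 c→16
  n1 'b': a→7 c→2
  n2 'bc': c→3
  n3 'bcc': a→4
  n4 'bcca': c→5
  n5 'bccac': d→6
  n6 'bccacd': ·  [P0 ends]
  n7 'ba': a→8
  n8 'baa': d→9
  n9 'baad': ·  [P1 ends]
  n10 'a': a→11
  n11 'aa': d→12
  n12 'aad': a→13
  n13 'aada': c→14
  n14 'aadac': a→15
  n15 'aadaca': ·  [P2 ends]
  n16 'c': c→17
  n17 'cc': a→18
  n18 'cca': c→19
  n19 'ccac': d→20
  n20 'ccacd': ·  [P3 ends]

Failure links (BFS by depth):
  n1('b'): parent n0 fail=0; on 'b' 0 → fail=0;  out ∅∪∅=∅
  n10('a'): parent n0 fail=0; on 'a' 0 → fail=0;  out ∅∪∅=∅
  n16('c'): parent n0 fail=0; on 'c' 0 → fail=0;  out ∅∪∅=∅
  n2('bc'): parent n1 fail=0; on 'c' 0 → fail=16;  out ∅∪∅=∅
  n7('ba'): parent n1 fail=0; on 'a' 0 → fail=10;  out ∅∪∅=∅
  n11('aa'): parent n10 fail=0; on 'a' 0 → fail=10;  out ∅∪∅=∅
  n17('cc'): parent n16 fail=0; on 'c' 0 → fail=16;  out ∅∪∅=∅
  n3('bcc'): parent n2 fail=16; on 'c' 16 → fail=17;  out ∅∪∅=∅
  n8('baa'): parent n7 fail=10; on 'a' 10 → fail=11;  out ∅∪∅=∅
  n12('aad'): parent n11 fail=10; on 'd' 10→0 → fail=0;  out ∅∪∅=∅
  n18('cca'): parent n17 fail=16; on 'a' 16→0 → fail=10;  out ∅∪∅=∅
  n4('bcca'): parent n3 fail=17; on 'a' 17 → fail=18;  out ∅∪∅=∅
  n9('baad'): parent n8 fail=11; on 'd' 11 → fail=12;  out {1}∪∅={1}
  n13('aada'): parent n12 fail=0; on 'a' 0 → fail=10;  out ∅∪∅=∅
  n19('ccac'): parent n18 fail=10; on 'c' 10→0 → fail=16;  out ∅∪∅=∅
  n5('bccac'): parent n4 fail=18; on 'c' 18 → fail=19;  out ∅∪∅=∅
  n14('aadac'): parent n13 fail=10; on 'c' 10→0 → fail=16;  out ∅∪∅=∅
  n20('ccacd'): parent n19 fail=16; on 'd' 16→0 → fail=0;  out {3}∪∅={3}
  n6('bccacd'): parent n5 fail=19; on 'd' 19 → fail=20;  out {0}∪{3}={0,3}
  n15('aadaca'): parent n14 fail=16; on 'a' 16→0 → fail=10;  out {2}∪∅={2}

Run:
[0] read 'a'  n0⇒n10
[1] read 'a'  n10⇒n11
[2] read 'd'  n11⇒n12
[3] read 'a'  n12⇒n13
[4] read 'c'  n13⇒n14
[5] read 'a'  n14⇒n15  ** P2@[0:5]
[6] read 'b'  n15⇒n1 (fail-walked)
[7] read 'd'  n1⇒n0 (fail-walked)
[8] read 'c'  n0⇒n16
[9] read 'c'  n16⇒n17
[10] read 'b'  n17⇒n1 (fail-walked)
[11] read 'c'  n1⇒n2
[12] read 'c'  n2⇒n3
[13] read 'a'  n3⇒n4
[14] read 'c'  n4⇒n5
[15] read 'd'  n5⇒n6  ** P0@[10:15],P3@[11:15]
[16] read 'c'  n6⇒n16 (fail-walked)
[17] read 'c'  n16⇒n17
[18] read 'b'  n17⇒n1 (fail-walked)
[19] read 'c'  n1⇒n2
[20] read 'c'  n2⇒n3
[21] read 'a'  n3⇒n4
[22] read 'c'  n4⇒n5
[23] read 'd'  n5⇒n6  ** P0@[18:23],P3@[19:23]
[24] read 'a'  n6⇒n10 (fail-walked)
[25] read 'a'  n10⇒n11
[26] read 'b'  n11⇒n1 (fail-walked)
[27] read 'a'  n1⇒n7
[28] read 'a'  n7⇒n8
[29] read 'a'  n8⇒n11 (fail-walked)
[30] read 'c'  n11⇒n16 (fail-walked)
[31] read 'c'  n16⇒n17
[32] read 'a'  n17⇒n18
[33] read 'c'  n18⇒n19
[34] read 'd'  n19⇒n20  ** P3@[30:34]
[35] read 'c'  n20⇒n16 (fail-walked)
[36] read 'c'  n16⇒n17
[37] read 'a'  n17⇒n18
[38] read 'c'  n18⇒n19
[39] read 'd'  n19⇒n20  ** P3@[35:39]
[40] read 'c'  n20⇒n16 (fail-walked)
[41] read 'a'  n16⇒n10 (fail-walked)
[42] read 'a'  n10⇒n11
[43] read 'd'  n11⇒n12
[44] read 'a'  n12⇒n13
[45] read 'c'  n13⇒n14
[46] read 'a'  n14⇒n15  ** P2@[41:46]
[47] read 'a'  n15⇒n11 (fail-walked)
[48] read 'a'  n11⇒n11 (fail-walked)
[49] read 'b'  n11⇒n1 (fail-walked)
[50] read 'a'  n1⇒n7
[51] read 'a'  n7⇒n8
[52] read 'd'  n8⇒n9  ** P1@[49:52]
[53] read 'b'  n9⇒n1 (fail-walked)
[54] read 'a'  n1⇒n7
[55] read 'a'  n7⇒n8
[56] read 'd'  n8⇒n9  ** P1@[53:56]
[57] read 'c'  n9⇒n16 (fail-walked)
[58] read 'c'  n16⇒n17
[59] read 'a'  n17⇒n18
[60] read 'c'  n18⇒n19
[61] read 'd'  n19⇒n20  ** P3@[57:61]
[62] read 'c'  n20⇒n16 (fail-walked)
[63] read 'd'  n16⇒n0 (fail-walked)
[64] read 'c'  n0⇒n16
[65] read 'b'  n16⇒n1 (fail-walked)
[66] read 'b'  n1⇒n1 (fail-walked)
[67] read 'c'  n1⇒n2
[68] read 'c'  n2⇒n3
[69] read 'a'  n3⇒n4
[70] read 'c'  n4⇒n5
[71] read 'd'  n5⇒n6  ** P0@[66:71],P3@[67:71]
[72] read 'b'  n6⇒n1 (fail-walked)
[73] read 'a'  n1⇒n7
[74] read 'a'  n7⇒n8
[75] read 'd'  n8⇒n9  ** P1@[72:75]
[76] read 'a'  n9⇒n13 (fail-walked)
[77] read 'c'  n13⇒n14
[78] read 'a'  n14⇒n15  ** P2@[73:78]
[79] read 'a'  n15⇒n11 (fail-walked)

Matches: [[5,2],[15,0],[15,3],[23,0],[23,3],[34,3],[39,3],[46,2],[52,1],[56,1],[61,3],[71,0],[71,3],[75,1],[78,2]]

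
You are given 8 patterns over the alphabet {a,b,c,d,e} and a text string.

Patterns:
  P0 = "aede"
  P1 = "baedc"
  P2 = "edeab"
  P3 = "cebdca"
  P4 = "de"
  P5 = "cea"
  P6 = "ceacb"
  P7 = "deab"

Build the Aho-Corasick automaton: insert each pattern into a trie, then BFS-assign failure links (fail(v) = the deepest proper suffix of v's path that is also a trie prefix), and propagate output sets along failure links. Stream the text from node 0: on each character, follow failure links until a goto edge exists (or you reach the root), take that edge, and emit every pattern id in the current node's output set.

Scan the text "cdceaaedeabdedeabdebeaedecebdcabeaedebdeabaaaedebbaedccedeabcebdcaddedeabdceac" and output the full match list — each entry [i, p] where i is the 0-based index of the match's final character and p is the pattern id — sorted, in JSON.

Build:
Trie nodes:
  0='ε' goto a→1 b→5 c→15 d→21 e→10
  1='a' goto e→2
  2='ae' goto d→3
  3='aed' goto e→4
  4='aede' goto ·  [P0 ends]
  5='b' goto a→6
  6='ba' goto e→7
  7='bae' goto d→8
  8='baed' goto c→9
  9='baedc' goto ·  [P1 ends]
  10='e' goto d→11
  11='ed' goto e→12
  12='ede' goto a→13
  13='edea' goto b→14
  14='edeab' goto ·  [P2 ends]
  15='c' goto e→16
  16='ce' goto a→23 b→17
  17='ceb' goto d→18
  18='cebd' goto c→19
  19='cebdc' goto a→20
  20='cebdca' goto ·  [P3 ends]
  21='d' goto e→22
  22='de' goto a→26  [P4 ends]
  23='cea' goto c→24  [P5 ends]
  24='ceac' goto b→25
  25='ceacb' goto ·  [P6 ends]
  26='dea' goto b→27
  27='deab' goto ·  [P7 ends]

Failure links (BFS by depth):
  n1('a'): parent n0 fail=0; on 'a' 0 → fail=0;  out ∅∪∅=∅
  n5('b'): parent n0 fail=0; on 'b' 0 → fail=0;  out ∅∪∅=∅
  n10('e'): parent n0 fail=0; on 'e' 0 → fail=0;  out ∅∪∅=∅
  n15('c'): parent n0 fail=0; on 'c' 0 → fail=0;  out ∅∪∅=∅
  n21('d'): parent n0 fail=0; on 'd' 0 → fail=0;  out ∅∪∅=∅
  n2('ae'): parent n1 fail=0; on 'e' 0 → fail=10;  out ∅∪∅=∅
  n6('ba'): parent n5 fail=0; on 'a' 0 → fail=1;  out ∅∪∅=∅
  n11('ed'): parent n10 fail=0; on 'd' 0 → fail=21;  out ∅∪∅=∅
  n16('ce'): parent n15 fail=0; on 'e' 0 → fail=10;  out ∅∪∅=∅
  n22('de'): parent n21 fail=0; on 'e' 0 → fail=10;  out {4}∪∅={4}
  n3('aed'): parent n2 fail=10; on 'd' 10 → fail=11;  out ∅∪∅=∅
  n7('bae'): parent n6 fail=1; on 'e' 1 → fail=2;  out ∅∪∅=∅
  n12('ede'): parent n11 fail=21; on 'e' 21 → fail=22;  out ∅∪{4}={4}
  n17('ceb'): parent n16 fail=10; on 'b' 10→0 → fail=5;  out ∅∪∅=∅
  n23('cea'): parent n16 fail=10; on 'a' 10→0 → fail=1;  out {5}∪∅={5}
  n26('dea'): parent n22 fail=10; on 'a' 10→0 → fail=1;  out ∅∪∅=∅
  n4('aede'): parent n3 fail=11; on 'e' 11 → fail=12;  out {0}∪{4}={0,4}
  n8('baed'): parent n7 fail=2; on 'd' 2 → fail=3;  out ∅∪∅=∅
  n13('edea'): parent n12 fail=22; on 'a' 22 → fail=26;  out ∅∪∅=∅
  n18('cebd'): parent n17 fail=5; on 'd' 5→0 → fail=21;  out ∅∪∅=∅
  n24('ceac'): parent n23 fail=1; on 'c' 1→0 → fail=15;  out ∅∪∅=∅
  n27('deab'): parent n26 fail=1; on 'b' 1→0 → fail=5;  out {7}∪∅={7}
  n9('baedc'): parent n8 fail=3; on 'c' 3→11→21→0 → fail=15;  out {1}∪∅={1}
  n14('edeab'): parent n13 fail=26; on 'b' 26 → fail=27;  out {2}∪{7}={2,7}
  n19('cebdc'): parent n18 fail=21; on 'c' 21→0 → fail=15;  out ∅∪∅=∅
  n25('ceacb'): parent n24 fail=15; on 'b' 15→0 → fail=5;  out {6}∪∅={6}
  n20('cebdca'): parent n19 fail=15; on 'a' 15→0 → fail=1;  out {3}∪∅={3}

Run:
i=0 'c': node 0→15
i=1 'd': node 15→21 (fail-walked)
i=2 'c': node 21→15 (fail-walked)
i=3 'e': node 15→16
i=4 'a': node 16→23  ** P5@[2:4]
i=5 'a': node 23→1 (fail-walked)
i=6 'e': node 1→2
i=7 'd': node 2→3
i=8 'e': node 3→4  ** P0@[5:8],P4@[7:8]
i=9 'a': node 4→13 (fail-walked)
i=10 'b': node 13→14  ** P2@[6:10],P7@[7:10]
i=11 'd': node 14→21 (fail-walked)
i=12 'e': node 21→22  ** P4@[11:12]
i=13 'd': node 22→11 (fail-walked)
i=14 'e': node 11→12  ** P4@[13:14]
i=15 'a': node 12→13
i=16 'b': node 13→14  ** P2@[12:16],P7@[13:16]
i=17 'd': node 14→21 (fail-walked)
i=18 'e': node 21→22  ** P4@[17:18]
i=19 'b': node 22→5 (fail-walked)
i=20 'e': node 5→10 (fail-walked)
i=21 'a': node 10→1 (fail-walked)
i=22 'e': node 1→2
i=23 'd': node 2→3
i=24 'e': node 3→4  ** P0@[21:24],P4@[23:24]
i=25 'c': node 4→15 (fail-walked)
i=26 'e': node 15→16
i=27 'b': node 16→17
i=28 'd': node 17→18
i=29 'c': node 18→19
i=30 'a': node 19→20  ** P3@[25:30]
i=31 'b': node 20→5 (fail-walked)
i=32 'e': node 5→10 (fail-walked)
i=33 'a': node 10→1 (fail-walked)
i=34 'e': node 1→2
i=35 'd': node 2→3
i=36 'e': node 3→4  ** P0@[33:36],P4@[35:36]
i=37 'b': node 4→5 (fail-walked)
i=38 'd': node 5→21 (fail-walked)
i=39 'e': node 21→22  ** P4@[38:39]
i=40 'a': node 22→26
i=41 'b': node 26→27  ** P7@[38:41]
i=42 'a': node 27→6 (fail-walked)
i=43 'a': node 6→1 (fail-walked)
i=44 'a': node 1→1 (fail-walked)
i=45 'e': node 1→2
i=46 'd': node 2→3
i=47 'e': node 3→4  ** P0@[44:47],P4@[46:47]
i=48 'b': node 4→5 (fail-walked)
i=49 'b': node 5→5 (fail-walked)
i=50 'a': node 5→6
i=51 'e': node 6→7
i=52 'd': node 7→8
i=53 'c': node 8→9  ** P1@[49:53]
i=54 'c': node 9→15 (fail-walked)
i=55 'e': node 15→16
i=56 'd': node 16→11 (fail-walked)
i=57 'e': node 11→12  ** P4@[56:57]
i=58 'a': node 12→13
i=59 'b': node 13→14  ** P2@[55:59],P7@[56:59]
i=60 'c': node 14→15 (fail-walked)
i=61 'e': node 15→16
i=62 'b': node 16→17
i=63 'd': node 17→18
i=64 'c': node 18→19
i=65 'a': node 19→20  ** P3@[60:65]
i=66 'd': node 20→21 (fail-walked)
i=67 'd': node 21→21 (fail-walked)
i=68 'e': node 21→22  ** P4@[67:68]
i=69 'd': node 22→11 (fail-walked)
i=70 'e': node 11→12  ** P4@[69:70]
i=71 'a': node 12→13
i=72 'b': node 13→14  ** P2@[68:72],P7@[69:72]
i=73 'd': node 14→21 (fail-walked)
i=74 'c': node 21→15 (fail-walked)
i=75 'e': node 15→16
i=76 'a': node 16→23  ** P5@[74:76]
i=77 'c': node 23→24

Result: [[4,5],[8,0],[8,4],[10,2],[10,7],[12,4],[14,4],[16,2],[16,7],[18,4],[24,0],[24,4],[30,3],[36,0],[36,4],[39,4],[41,7],[47,0],[47,4],[53,1],[57,4],[59,2],[59,7],[65,3],[68,4],[70,4],[72,2],[72,7],[76,5]]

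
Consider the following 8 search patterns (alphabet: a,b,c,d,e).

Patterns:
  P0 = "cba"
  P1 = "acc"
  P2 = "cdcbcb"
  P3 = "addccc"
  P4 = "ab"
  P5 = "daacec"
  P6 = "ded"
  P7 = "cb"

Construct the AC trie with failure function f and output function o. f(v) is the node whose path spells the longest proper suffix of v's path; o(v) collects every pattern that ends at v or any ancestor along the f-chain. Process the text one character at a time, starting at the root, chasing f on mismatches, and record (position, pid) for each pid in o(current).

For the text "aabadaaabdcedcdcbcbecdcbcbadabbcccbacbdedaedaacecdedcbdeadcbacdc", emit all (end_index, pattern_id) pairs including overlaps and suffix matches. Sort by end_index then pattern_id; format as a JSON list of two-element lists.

Build automaton:
Trie nodes:
  n0 'ε': a→4 c→1 d→18
  n1 'c': b→2 d→7
  n2 'cb': a→3  ←P7
  n3 'cba': ·  ←P0
  n4 'a': b→17 c→5 d→12
  n5 'ac': c→6
  n6 'acc': ·  ←P1
  n7 'cd': c→8
  n8 'cdc': b→9
  n9 'cdcb': c→10
  n10 'cdcbc': b→11
  n11 'cdcbcb': ·  ←P2
  n12 'ad': d→13
  n13 'add': c→14
  n14 'addc': c→15
  n15 'addcc': c→16
  n16 'addccc': ·  ←P3
  n17 'ab': ·  ←P4
  n18 'd': a→19 e→24
  n19 'da': a→20
  n20 'daa': c→21
  n21 'daac': e→22
  n22 'daace': c→23
  n23 'daacec': ·  ←P5
  n24 'de': d→25
  n25 'ded': ·  ←P6

Failure links (BFS by depth):
  n1('c'): parent n0 fail=0; on 'c' 0 → fail=0;  out ∅∪∅=∅
  n4('a'): parent n0 fail=0; on 'a' 0 → fail=0;  out ∅∪∅=∅
  n18('d'): parent n0 fail=0; on 'd' 0 → fail=0;  out ∅∪∅=∅
  n2('cb'): parent n1 fail=0; on 'b' 0 → fail=0;  out {7}∪∅={7}
  n5('ac'): parent n4 fail=0; on 'c' 0 → fail=1;  out ∅∪∅=∅
  n7('cd'): parent n1 fail=0; on 'd' 0 → fail=18;  out ∅∪∅=∅
  n12('ad'): parent n4 fail=0; on 'd' 0 → fail=18;  out ∅∪∅=∅
  n17('ab'): parent n4 fail=0; on 'b' 0 → fail=0;  out {4}∪∅={4}
  n19('da'): parent n18 fail=0; on 'a' 0 → fail=4;  out ∅∪∅=∅
  n24('de'): parent n18 fail=0; on 'e' 0 → fail=0;  out ∅∪∅=∅
  n3('cba'): parent n2 fail=0; on 'a' 0 → fail=4;  out {0}∪∅={0}
  n6('acc'): parent n5 fail=1; on 'c' 1→0 → fail=1;  out {1}∪∅={1}
  n8('cdc'): parent n7 fail=18; on 'c' 18→0 → fail=1;  out ∅∪∅=∅
  n13('add'): parent n12 fail=18; on 'd' 18→0 → fail=18;  out ∅∪∅=∅
  n20('daa'): parent n19 fail=4; on 'a' 4→0 → fail=4;  out ∅∪∅=∅
  n25('ded'): parent n24 fail=0; on 'd' 0 → fail=18;  out {6}∪∅={6}
  n9('cdcb'): parent n8 fail=1; on 'b' 1 → fail=2;  out ∅∪{7}={7}
  n14('addc'): parent n13 fail=18; on 'c' 18→0 → fail=1;  out ∅∪∅=∅
  n21('daac'): parent n20 fail=4; on 'c' 4 → fail=5;  out ∅∪∅=∅
  n10('cdcbc'): parent n9 fail=2; on 'c' 2→0 → fail=1;  out ∅∪∅=∅
  n15('addcc'): parent n14 fail=1; on 'c' 1→0 → fail=1;  out ∅∪∅=∅
  n22('daace'): parent n21 fail=5; on 'e' 5→1→0 → fail=0;  out ∅∪∅=∅
  n11('cdcbcb'): parent n10 fail=1; on 'b' 1 → fail=2;  out {2}∪{7}={2,7}
  n16('addccc'): parent n15 fail=1; on 'c' 1→0 → fail=1;  out {3}∪∅={3}
  n23('daacec'): parent n22 fail=0; on 'c' 0 → fail=1;  out {5}∪∅={5}

Scan:
pos 0 'a': at 4
pos 1 'a': at 4 (fail-walked)
pos 2 'b': at 17  ** P4@[1:2]
pos 3 'a': at 4 (fail-walked)
pos 4 'd': at 12
pos 5 'a': at 19 (fail-walked)
pos 6 'a': at 20
pos 7 'a': at 4 (fail-walked)
pos 8 'b': at 17  ** P4@[7:8]
pos 9 'd': at 18 (fail-walked)
pos 10 'c': at 1 (fail-walked)
pos 11 'e': at 0 (fail-walked)
pos 12 'd': at 18
pos 13 'c': at 1 (fail-walked)
pos 14 'd': at 7
pos 15 'c': at 8
pos 16 'b': at 9  ** P7@[15:16]
pos 17 'c': at 10
pos 18 'b': at 11  ** P2@[13:18],P7@[17:18]
pos 19 'e': at 0 (fail-walked)
pos 20 'c': at 1
pos 21 'd': at 7
pos 22 'c': at 8
pos 23 'b': at 9  ** P7@[22:23]
pos 24 'c': at 10
pos 25 'b': at 11  ** P2@[20:25],P7@[24:25]
pos 26 'a': at 3 (fail-walked)  ** P0@[24:26]
pos 27 'd': at 12 (fail-walked)
pos 28 'a': at 19 (fail-walked)
pos 29 'b': at 17 (fail-walked)  ** P4@[28:29]
pos 30 'b': at 0 (fail-walked)
pos 31 'c': at 1
pos 32 'c': at 1 (fail-walked)
pos 33 'c': at 1 (fail-walked)
pos 34 'b': at 2  ** P7@[33:34]
pos 35 'a': at 3  ** P0@[33:35]
pos 36 'c': at 5 (fail-walked)
pos 37 'b': at 2 (fail-walked)  ** P7@[36:37]
pos 38 'd': at 18 (fail-walked)
pos 39 'e': at 24
pos 40 'd': at 25  ** P6@[38:40]
pos 41 'a': at 19 (fail-walked)
pos 42 'e': at 0 (fail-walked)
pos 43 'd': at 18
pos 44 'a': at 19
pos 45 'a': at 20
pos 46 'c': at 21
pos 47 'e': at 22
pos 48 'c': at 23  ** P5@[43:48]
pos 49 'd': at 7 (fail-walked)
pos 50 'e': at 24 (fail-walked)
pos 51 'd': at 25  ** P6@[49:51]
pos 52 'c': at 1 (fail-walked)
pos 53 'b': at 2  ** P7@[52:53]
pos 54 'd': at 18 (fail-walked)
pos 55 'e': at 24
pos 56 'a': at 4 (fail-walked)
pos 57 'd': at 12
pos 58 'c': at 1 (fail-walked)
pos 59 'b': at 2  ** P7@[58:59]
pos 60 'a': at 3  ** P0@[58:60]
pos 61 'c': at 5 (fail-walked)
pos 62 'd': at 7 (fail-walked)
pos 63 'c': at 8

Matches: [[2,4],[8,4],[16,7],[18,2],[18,7],[23,7],[25,2],[25,7],[26,0],[29,4],[34,7],[35,0],[37,7],[40,6],[48,5],[51,6],[53,7],[59,7],[60,0]]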